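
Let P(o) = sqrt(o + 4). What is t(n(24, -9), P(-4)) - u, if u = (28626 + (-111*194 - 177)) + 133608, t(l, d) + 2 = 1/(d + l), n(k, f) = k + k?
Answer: -6745199/48 ≈ -1.4053e+5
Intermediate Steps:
n(k, f) = 2*k
P(o) = sqrt(4 + o)
t(l, d) = -2 + 1/(d + l)
u = 140523 (u = (28626 + (-21534 - 177)) + 133608 = (28626 - 21711) + 133608 = 6915 + 133608 = 140523)
t(n(24, -9), P(-4)) - u = (1 - 2*sqrt(4 - 4) - 4*24)/(sqrt(4 - 4) + 2*24) - 1*140523 = (1 - 2*sqrt(0) - 2*48)/(sqrt(0) + 48) - 140523 = (1 - 2*0 - 96)/(0 + 48) - 140523 = (1 + 0 - 96)/48 - 140523 = (1/48)*(-95) - 140523 = -95/48 - 140523 = -6745199/48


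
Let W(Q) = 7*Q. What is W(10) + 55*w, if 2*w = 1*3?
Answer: 305/2 ≈ 152.50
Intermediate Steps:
w = 3/2 (w = (1*3)/2 = (½)*3 = 3/2 ≈ 1.5000)
W(10) + 55*w = 7*10 + 55*(3/2) = 70 + 165/2 = 305/2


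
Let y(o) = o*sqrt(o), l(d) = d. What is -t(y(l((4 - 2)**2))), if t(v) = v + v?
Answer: -16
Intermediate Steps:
y(o) = o**(3/2)
t(v) = 2*v
-t(y(l((4 - 2)**2))) = -2*((4 - 2)**2)**(3/2) = -2*(2**2)**(3/2) = -2*4**(3/2) = -2*8 = -1*16 = -16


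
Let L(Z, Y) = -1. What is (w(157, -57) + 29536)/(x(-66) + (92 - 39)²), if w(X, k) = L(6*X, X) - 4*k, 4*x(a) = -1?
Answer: 39684/3745 ≈ 10.597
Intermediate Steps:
x(a) = -¼ (x(a) = (¼)*(-1) = -¼)
w(X, k) = -1 - 4*k
(w(157, -57) + 29536)/(x(-66) + (92 - 39)²) = ((-1 - 4*(-57)) + 29536)/(-¼ + (92 - 39)²) = ((-1 + 228) + 29536)/(-¼ + 53²) = (227 + 29536)/(-¼ + 2809) = 29763/(11235/4) = 29763*(4/11235) = 39684/3745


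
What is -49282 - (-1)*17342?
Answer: -31940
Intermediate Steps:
-49282 - (-1)*17342 = -49282 - 1*(-17342) = -49282 + 17342 = -31940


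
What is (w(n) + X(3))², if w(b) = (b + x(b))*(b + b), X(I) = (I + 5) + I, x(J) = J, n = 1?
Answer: 225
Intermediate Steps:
X(I) = 5 + 2*I (X(I) = (5 + I) + I = 5 + 2*I)
w(b) = 4*b² (w(b) = (b + b)*(b + b) = (2*b)*(2*b) = 4*b²)
(w(n) + X(3))² = (4*1² + (5 + 2*3))² = (4*1 + (5 + 6))² = (4 + 11)² = 15² = 225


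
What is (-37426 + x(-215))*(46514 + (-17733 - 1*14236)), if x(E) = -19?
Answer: -544637525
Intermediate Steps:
(-37426 + x(-215))*(46514 + (-17733 - 1*14236)) = (-37426 - 19)*(46514 + (-17733 - 1*14236)) = -37445*(46514 + (-17733 - 14236)) = -37445*(46514 - 31969) = -37445*14545 = -544637525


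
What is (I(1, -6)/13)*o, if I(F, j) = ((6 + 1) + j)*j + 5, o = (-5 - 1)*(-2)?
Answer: -12/13 ≈ -0.92308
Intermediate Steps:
o = 12 (o = -6*(-2) = 12)
I(F, j) = 5 + j*(7 + j) (I(F, j) = (7 + j)*j + 5 = j*(7 + j) + 5 = 5 + j*(7 + j))
(I(1, -6)/13)*o = ((5 + (-6)**2 + 7*(-6))/13)*12 = ((5 + 36 - 42)/13)*12 = ((1/13)*(-1))*12 = -1/13*12 = -12/13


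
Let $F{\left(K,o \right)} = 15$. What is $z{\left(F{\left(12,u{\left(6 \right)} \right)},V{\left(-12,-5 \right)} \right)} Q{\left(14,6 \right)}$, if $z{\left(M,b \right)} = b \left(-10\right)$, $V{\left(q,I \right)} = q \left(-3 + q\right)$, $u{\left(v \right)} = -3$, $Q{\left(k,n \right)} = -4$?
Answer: $7200$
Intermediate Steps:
$z{\left(M,b \right)} = - 10 b$
$z{\left(F{\left(12,u{\left(6 \right)} \right)},V{\left(-12,-5 \right)} \right)} Q{\left(14,6 \right)} = - 10 \left(- 12 \left(-3 - 12\right)\right) \left(-4\right) = - 10 \left(\left(-12\right) \left(-15\right)\right) \left(-4\right) = \left(-10\right) 180 \left(-4\right) = \left(-1800\right) \left(-4\right) = 7200$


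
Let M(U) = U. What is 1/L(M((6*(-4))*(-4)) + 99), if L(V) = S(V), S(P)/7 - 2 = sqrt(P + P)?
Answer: -1/1351 + sqrt(390)/2702 ≈ 0.0065686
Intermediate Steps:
S(P) = 14 + 7*sqrt(2)*sqrt(P) (S(P) = 14 + 7*sqrt(P + P) = 14 + 7*sqrt(2*P) = 14 + 7*(sqrt(2)*sqrt(P)) = 14 + 7*sqrt(2)*sqrt(P))
L(V) = 14 + 7*sqrt(2)*sqrt(V)
1/L(M((6*(-4))*(-4)) + 99) = 1/(14 + 7*sqrt(2)*sqrt((6*(-4))*(-4) + 99)) = 1/(14 + 7*sqrt(2)*sqrt(-24*(-4) + 99)) = 1/(14 + 7*sqrt(2)*sqrt(96 + 99)) = 1/(14 + 7*sqrt(2)*sqrt(195)) = 1/(14 + 7*sqrt(390))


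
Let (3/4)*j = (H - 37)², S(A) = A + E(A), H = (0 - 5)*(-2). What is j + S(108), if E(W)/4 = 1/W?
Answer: 29161/27 ≈ 1080.0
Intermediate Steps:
H = 10 (H = -5*(-2) = 10)
E(W) = 4/W
S(A) = A + 4/A
j = 972 (j = 4*(10 - 37)²/3 = (4/3)*(-27)² = (4/3)*729 = 972)
j + S(108) = 972 + (108 + 4/108) = 972 + (108 + 4*(1/108)) = 972 + (108 + 1/27) = 972 + 2917/27 = 29161/27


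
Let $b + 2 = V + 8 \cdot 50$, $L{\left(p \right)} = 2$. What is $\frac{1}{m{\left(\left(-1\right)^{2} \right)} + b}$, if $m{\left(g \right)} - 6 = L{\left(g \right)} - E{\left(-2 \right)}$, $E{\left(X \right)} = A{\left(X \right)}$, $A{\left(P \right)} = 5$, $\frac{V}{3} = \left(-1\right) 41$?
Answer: $\frac{1}{278} \approx 0.0035971$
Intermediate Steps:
$V = -123$ ($V = 3 \left(\left(-1\right) 41\right) = 3 \left(-41\right) = -123$)
$b = 275$ ($b = -2 + \left(-123 + 8 \cdot 50\right) = -2 + \left(-123 + 400\right) = -2 + 277 = 275$)
$E{\left(X \right)} = 5$
$m{\left(g \right)} = 3$ ($m{\left(g \right)} = 6 + \left(2 - 5\right) = 6 - 3 = 3$)
$\frac{1}{m{\left(\left(-1\right)^{2} \right)} + b} = \frac{1}{3 + 275} = \frac{1}{278}$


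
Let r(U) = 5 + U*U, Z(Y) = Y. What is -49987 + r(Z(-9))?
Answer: -49901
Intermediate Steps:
r(U) = 5 + U**2
-49987 + r(Z(-9)) = -49987 + (5 + (-9)**2) = -49987 + (5 + 81) = -49987 + 86 = -49901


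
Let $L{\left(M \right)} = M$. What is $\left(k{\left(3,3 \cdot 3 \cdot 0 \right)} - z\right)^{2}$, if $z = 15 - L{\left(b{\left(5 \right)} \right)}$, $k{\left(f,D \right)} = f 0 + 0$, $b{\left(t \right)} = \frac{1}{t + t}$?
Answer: $\frac{22201}{100} \approx 222.01$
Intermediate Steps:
$b{\left(t \right)} = \frac{1}{2 t}$
$k{\left(f,D \right)} = 0$ ($k{\left(f,D \right)} = 0 + 0 = 0$)
$z = \frac{149}{10}$ ($z = 15 - \frac{1}{2 \cdot 5} = 15 - \frac{1}{2} \cdot \frac{1}{5} = 15 - \frac{1}{10} = \frac{149}{10} \approx 14.9$)
$\left(k{\left(3,3 \cdot 3 \cdot 0 \right)} - z\right)^{2} = \left(0 - \frac{149}{10}\right)^{2} = \left(- \frac{149}{10}\right)^{2} = \frac{22201}{100}$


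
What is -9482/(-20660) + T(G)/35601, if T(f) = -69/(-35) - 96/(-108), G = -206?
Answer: 10635274949/23168774790 ≈ 0.45903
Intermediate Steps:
T(f) = 901/315 (T(f) = -69*(-1/35) - 96*(-1/108) = 69/35 + 8/9 = 901/315)
-9482/(-20660) + T(G)/35601 = -9482/(-20660) + (901/315)/35601 = -9482*(-1/20660) + (901/315)*(1/35601) = 4741/10330 + 901/11214315 = 10635274949/23168774790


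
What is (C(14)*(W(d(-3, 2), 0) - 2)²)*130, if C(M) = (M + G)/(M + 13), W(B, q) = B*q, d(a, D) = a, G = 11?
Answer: 13000/27 ≈ 481.48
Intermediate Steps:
C(M) = (11 + M)/(13 + M) (C(M) = (M + 11)/(M + 13) = (11 + M)/(13 + M))
(C(14)*(W(d(-3, 2), 0) - 2)²)*130 = (((11 + 14)/(13 + 14))*(-3*0 - 2)²)*130 = ((25/27)*(0 - 2)²)*130 = (((1/27)*25)*(-2)²)*130 = ((25/27)*4)*130 = (100/27)*130 = 13000/27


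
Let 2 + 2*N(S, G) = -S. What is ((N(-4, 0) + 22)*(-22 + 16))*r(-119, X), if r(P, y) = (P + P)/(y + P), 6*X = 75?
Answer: -21896/71 ≈ -308.39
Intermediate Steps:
X = 25/2 (X = (⅙)*75 = 25/2 ≈ 12.500)
N(S, G) = -1 - S/2 (N(S, G) = -1 + (-S)/2 = -1 - S/2)
r(P, y) = 2*P/(P + y) (r(P, y) = (2*P)/(P + y) = 2*P/(P + y))
((N(-4, 0) + 22)*(-22 + 16))*r(-119, X) = (((-1 - ½*(-4)) + 22)*(-22 + 16))*(2*(-119)/(-119 + 25/2)) = (((-1 + 2) + 22)*(-6))*(2*(-119)/(-213/2)) = ((1 + 22)*(-6))*(2*(-119)*(-2/213)) = (23*(-6))*(476/213) = -138*476/213 = -21896/71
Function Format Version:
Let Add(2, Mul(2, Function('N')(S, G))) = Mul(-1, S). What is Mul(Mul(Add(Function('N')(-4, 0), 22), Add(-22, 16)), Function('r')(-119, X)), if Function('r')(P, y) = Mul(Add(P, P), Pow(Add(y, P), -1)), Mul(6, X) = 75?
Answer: Rational(-21896, 71) ≈ -308.39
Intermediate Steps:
X = Rational(25, 2) (X = Mul(Rational(1, 6), 75) = Rational(25, 2) ≈ 12.500)
Function('N')(S, G) = Add(-1, Mul(Rational(-1, 2), S)) (Function('N')(S, G) = Add(-1, Mul(Rational(1, 2), Mul(-1, S))) = Add(-1, Mul(Rational(-1, 2), S)))
Function('r')(P, y) = Mul(2, P, Pow(Add(P, y), -1)) (Function('r')(P, y) = Mul(Mul(2, P), Pow(Add(P, y), -1)) = Mul(2, P, Pow(Add(P, y), -1)))
Mul(Mul(Add(Function('N')(-4, 0), 22), Add(-22, 16)), Function('r')(-119, X)) = Mul(Mul(Add(Add(-1, Mul(Rational(-1, 2), -4)), 22), Add(-22, 16)), Mul(2, -119, Pow(Add(-119, Rational(25, 2)), -1))) = Mul(Mul(Add(Add(-1, 2), 22), -6), Mul(2, -119, Pow(Rational(-213, 2), -1))) = Mul(Mul(Add(1, 22), -6), Mul(2, -119, Rational(-2, 213))) = Mul(Mul(23, -6), Rational(476, 213)) = Mul(-138, Rational(476, 213)) = Rational(-21896, 71)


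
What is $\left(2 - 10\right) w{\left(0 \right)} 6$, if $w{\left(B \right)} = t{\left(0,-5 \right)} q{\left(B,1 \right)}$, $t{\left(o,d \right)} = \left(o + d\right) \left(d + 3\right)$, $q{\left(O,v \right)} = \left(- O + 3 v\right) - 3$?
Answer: $0$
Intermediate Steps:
$q{\left(O,v \right)} = -3 - O + 3 v$
$t{\left(o,d \right)} = \left(3 + d\right) \left(d + o\right)$ ($t{\left(o,d \right)} = \left(d + o\right) \left(3 + d\right) = \left(3 + d\right) \left(d + o\right)$)
$w{\left(B \right)} = - 10 B$ ($w{\left(B \right)} = \left(\left(-5\right)^{2} + 3 \left(-5\right) + 3 \cdot 0 - 0\right) \left(-3 - B + 3 \cdot 1\right) = \left(25 - 15 + 0 + 0\right) \left(-3 - B + 3\right) = 10 \left(- B\right) = - 10 B$)
$\left(2 - 10\right) w{\left(0 \right)} 6 = \left(2 - 10\right) \left(\left(-10\right) 0\right) 6 = \left(-8\right) 0 \cdot 6 = 0 \cdot 6 = 0$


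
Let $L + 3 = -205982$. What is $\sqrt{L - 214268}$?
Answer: $i \sqrt{420253} \approx 648.27 i$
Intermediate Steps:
$L = -205985$ ($L = -3 - 205982 = -205985$)
$\sqrt{L - 214268} = \sqrt{-205985 - 214268} = \sqrt{-420253} = i \sqrt{420253}$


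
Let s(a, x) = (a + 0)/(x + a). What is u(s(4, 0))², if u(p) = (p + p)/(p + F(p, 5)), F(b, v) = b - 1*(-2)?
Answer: ¼ ≈ 0.25000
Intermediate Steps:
s(a, x) = a/(a + x)
F(b, v) = 2 + b (F(b, v) = b + 2 = 2 + b)
u(p) = 2*p/(2 + 2*p) (u(p) = (p + p)/(p + (2 + p)) = (2*p)/(2 + 2*p) = 2*p/(2 + 2*p))
u(s(4, 0))² = ((4/(4 + 0))/(1 + 4/(4 + 0)))² = ((4/4)/(1 + 4/4))² = ((4*(¼))/(1 + 4*(¼)))² = (1/(1 + 1))² = (1/2)² = (1*(½))² = (½)² = ¼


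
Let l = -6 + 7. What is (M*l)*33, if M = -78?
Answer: -2574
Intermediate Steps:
l = 1
(M*l)*33 = -78*1*33 = -78*33 = -2574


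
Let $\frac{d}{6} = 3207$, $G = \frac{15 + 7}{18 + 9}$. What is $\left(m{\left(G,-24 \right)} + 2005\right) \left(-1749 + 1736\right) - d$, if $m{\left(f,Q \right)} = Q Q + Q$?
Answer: $-52483$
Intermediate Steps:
$G = \frac{22}{27} \approx 0.81481$
$m{\left(f,Q \right)} = Q + Q^{2}$ ($m{\left(f,Q \right)} = Q^{2} + Q = Q + Q^{2}$)
$d = 19242$ ($d = 6 \cdot 3207 = 19242$)
$\left(m{\left(G,-24 \right)} + 2005\right) \left(-1749 + 1736\right) - d = \left(- 24 \left(1 - 24\right) + 2005\right) \left(-1749 + 1736\right) - 19242 = \left(\left(-24\right) \left(-23\right) + 2005\right) \left(-13\right) - 19242 = \left(552 + 2005\right) \left(-13\right) - 19242 = 2557 \left(-13\right) - 19242 = -33241 - 19242 = -52483$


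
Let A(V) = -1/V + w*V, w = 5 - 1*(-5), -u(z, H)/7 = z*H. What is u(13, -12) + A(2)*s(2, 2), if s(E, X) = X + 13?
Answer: 2769/2 ≈ 1384.5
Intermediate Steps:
s(E, X) = 13 + X
u(z, H) = -7*H*z (u(z, H) = -7*z*H = -7*H*z)
w = 10 (w = 5 + 5 = 10)
A(V) = -1/V + 10*V
u(13, -12) + A(2)*s(2, 2) = -7*(-12)*13 + (-1/2 + 10*2)*(13 + 2) = 1092 + (-1*1/2 + 20)*15 = 1092 + (-1/2 + 20)*15 = 1092 + (39/2)*15 = 1092 + 585/2 = 2769/2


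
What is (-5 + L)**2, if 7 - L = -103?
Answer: 11025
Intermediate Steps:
L = 110 (L = 7 - 1*(-103) = 7 + 103 = 110)
(-5 + L)**2 = (-5 + 110)**2 = 105**2 = 11025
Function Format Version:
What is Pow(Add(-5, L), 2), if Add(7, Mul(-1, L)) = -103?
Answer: 11025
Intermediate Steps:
L = 110 (L = Add(7, Mul(-1, -103)) = Add(7, 103) = 110)
Pow(Add(-5, L), 2) = Pow(Add(-5, 110), 2) = Pow(105, 2) = 11025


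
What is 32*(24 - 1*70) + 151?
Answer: -1321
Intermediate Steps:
32*(24 - 1*70) + 151 = 32*(24 - 70) + 151 = 32*(-46) + 151 = -1472 + 151 = -1321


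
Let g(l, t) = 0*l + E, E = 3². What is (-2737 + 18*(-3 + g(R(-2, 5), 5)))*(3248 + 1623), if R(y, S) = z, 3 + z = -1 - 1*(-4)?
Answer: -12805859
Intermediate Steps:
z = 0 (z = -3 + (-1 - 1*(-4)) = -3 + (-1 + 4) = -3 + 3 = 0)
R(y, S) = 0
E = 9
g(l, t) = 9 (g(l, t) = 0*l + 9 = 0 + 9 = 9)
(-2737 + 18*(-3 + g(R(-2, 5), 5)))*(3248 + 1623) = (-2737 + 18*(-3 + 9))*(3248 + 1623) = (-2737 + 18*6)*4871 = (-2737 + 108)*4871 = -2629*4871 = -12805859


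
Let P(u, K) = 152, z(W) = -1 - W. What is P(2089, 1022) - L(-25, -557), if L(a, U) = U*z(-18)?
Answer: 9621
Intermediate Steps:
L(a, U) = 17*U (L(a, U) = U*(-1 - 1*(-18)) = U*(-1 + 18) = U*17 = 17*U)
P(2089, 1022) - L(-25, -557) = 152 - 17*(-557) = 152 - 1*(-9469) = 152 + 9469 = 9621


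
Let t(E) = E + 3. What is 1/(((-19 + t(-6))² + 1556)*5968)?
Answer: 1/12174720 ≈ 8.2137e-8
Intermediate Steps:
t(E) = 3 + E
1/(((-19 + t(-6))² + 1556)*5968) = 1/(((-19 + (3 - 6))² + 1556)*5968) = (1/5968)/((-19 - 3)² + 1556) = (1/5968)/((-22)² + 1556) = (1/5968)/(484 + 1556) = (1/5968)/2040 = (1/2040)*(1/5968) = 1/12174720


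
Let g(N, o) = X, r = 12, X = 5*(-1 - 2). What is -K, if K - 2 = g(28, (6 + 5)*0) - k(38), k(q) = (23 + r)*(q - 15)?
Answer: 818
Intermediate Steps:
X = -15 (X = 5*(-3) = -15)
g(N, o) = -15
k(q) = -525 + 35*q (k(q) = (23 + 12)*(q - 15) = 35*(-15 + q) = -525 + 35*q)
K = -818 (K = 2 + (-15 - (-525 + 35*38)) = 2 + (-15 - (-525 + 1330)) = 2 + (-15 - 1*805) = 2 + (-15 - 805) = 2 - 820 = -818)
-K = -1*(-818) = 818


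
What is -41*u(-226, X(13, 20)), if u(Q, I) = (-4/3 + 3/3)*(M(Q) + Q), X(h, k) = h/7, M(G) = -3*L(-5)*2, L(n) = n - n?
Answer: -9266/3 ≈ -3088.7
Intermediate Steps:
L(n) = 0
M(G) = 0 (M(G) = -3*0*2 = 0*2 = 0)
X(h, k) = h/7 (X(h, k) = h*(⅐) = h/7)
u(Q, I) = -Q/3 (u(Q, I) = (-4/3 + 3/3)*(0 + Q) = (-4*⅓ + 3*(⅓))*Q = (-4/3 + 1)*Q = -Q/3)
-41*u(-226, X(13, 20)) = -(-41)*(-226)/3 = -41*226/3 = -9266/3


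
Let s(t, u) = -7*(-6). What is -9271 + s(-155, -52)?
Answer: -9229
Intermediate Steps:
s(t, u) = 42
-9271 + s(-155, -52) = -9271 + 42 = -9229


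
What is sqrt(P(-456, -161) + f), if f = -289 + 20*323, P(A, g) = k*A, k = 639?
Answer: I*sqrt(285213) ≈ 534.05*I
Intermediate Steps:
P(A, g) = 639*A
f = 6171 (f = -289 + 6460 = 6171)
sqrt(P(-456, -161) + f) = sqrt(639*(-456) + 6171) = sqrt(-291384 + 6171) = sqrt(-285213) = I*sqrt(285213)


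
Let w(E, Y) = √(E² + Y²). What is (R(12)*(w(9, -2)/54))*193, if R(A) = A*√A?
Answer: 772*√255/9 ≈ 1369.8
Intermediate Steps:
R(A) = A^(3/2)
(R(12)*(w(9, -2)/54))*193 = (12^(3/2)*(√(9² + (-2)²)/54))*193 = ((24*√3)*(√(81 + 4)*(1/54)))*193 = ((24*√3)*(√85*(1/54)))*193 = ((24*√3)*(√85/54))*193 = (4*√255/9)*193 = 772*√255/9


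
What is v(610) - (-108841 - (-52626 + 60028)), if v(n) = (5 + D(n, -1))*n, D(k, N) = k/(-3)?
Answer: -14221/3 ≈ -4740.3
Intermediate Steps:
D(k, N) = -k/3 (D(k, N) = k*(-1/3) = -k/3)
v(n) = n*(5 - n/3) (v(n) = (5 - n/3)*n = n*(5 - n/3))
v(610) - (-108841 - (-52626 + 60028)) = (1/3)*610*(15 - 1*610) - (-108841 - (-52626 + 60028)) = (1/3)*610*(15 - 610) - (-108841 - 1*7402) = (1/3)*610*(-595) - (-108841 - 7402) = -362950/3 - 1*(-116243) = -362950/3 + 116243 = -14221/3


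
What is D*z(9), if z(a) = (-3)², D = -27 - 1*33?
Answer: -540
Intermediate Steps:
D = -60 (D = -27 - 33 = -60)
z(a) = 9
D*z(9) = -60*9 = -540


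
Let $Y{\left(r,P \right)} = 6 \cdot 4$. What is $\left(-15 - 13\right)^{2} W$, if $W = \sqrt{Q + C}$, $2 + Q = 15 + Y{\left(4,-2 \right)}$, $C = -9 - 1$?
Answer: $2352 \sqrt{3} \approx 4073.8$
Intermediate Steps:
$C = -10$ ($C = -9 - 1 = -10$)
$Y{\left(r,P \right)} = 24$
$Q = 37$ ($Q = -2 + \left(15 + 24\right) = -2 + 39 = 37$)
$W = 3 \sqrt{3}$ ($W = \sqrt{37 - 10} = \sqrt{27} = 3 \sqrt{3} \approx 5.1962$)
$\left(-15 - 13\right)^{2} W = \left(-15 - 13\right)^{2} \cdot 3 \sqrt{3} = \left(-28\right)^{2} \cdot 3 \sqrt{3} = 784 \cdot 3 \sqrt{3} = 2352 \sqrt{3}$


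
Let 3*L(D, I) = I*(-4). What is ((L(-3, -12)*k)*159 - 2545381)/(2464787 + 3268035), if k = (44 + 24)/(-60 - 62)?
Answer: -155354737/349702142 ≈ -0.44425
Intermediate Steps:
k = -34/61 (k = 68/(-122) = 68*(-1/122) = -34/61 ≈ -0.55738)
L(D, I) = -4*I/3 (L(D, I) = (I*(-4))/3 = (-4*I)/3 = -4*I/3)
((L(-3, -12)*k)*159 - 2545381)/(2464787 + 3268035) = ((-4/3*(-12)*(-34/61))*159 - 2545381)/(2464787 + 3268035) = ((16*(-34/61))*159 - 2545381)/5732822 = (-544/61*159 - 2545381)*(1/5732822) = (-86496/61 - 2545381)*(1/5732822) = -155354737/61*1/5732822 = -155354737/349702142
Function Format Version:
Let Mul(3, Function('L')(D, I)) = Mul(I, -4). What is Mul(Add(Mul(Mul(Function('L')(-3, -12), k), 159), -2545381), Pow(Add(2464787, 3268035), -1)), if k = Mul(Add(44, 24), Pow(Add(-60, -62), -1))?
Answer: Rational(-155354737, 349702142) ≈ -0.44425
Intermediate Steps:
k = Rational(-34, 61) (k = Mul(68, Pow(-122, -1)) = Mul(68, Rational(-1, 122)) = Rational(-34, 61) ≈ -0.55738)
Function('L')(D, I) = Mul(Rational(-4, 3), I) (Function('L')(D, I) = Mul(Rational(1, 3), Mul(I, -4)) = Mul(Rational(1, 3), Mul(-4, I)) = Mul(Rational(-4, 3), I))
Mul(Add(Mul(Mul(Function('L')(-3, -12), k), 159), -2545381), Pow(Add(2464787, 3268035), -1)) = Mul(Add(Mul(Mul(Mul(Rational(-4, 3), -12), Rational(-34, 61)), 159), -2545381), Pow(Add(2464787, 3268035), -1)) = Mul(Add(Mul(Mul(16, Rational(-34, 61)), 159), -2545381), Pow(5732822, -1)) = Mul(Add(Mul(Rational(-544, 61), 159), -2545381), Rational(1, 5732822)) = Mul(Add(Rational(-86496, 61), -2545381), Rational(1, 5732822)) = Mul(Rational(-155354737, 61), Rational(1, 5732822)) = Rational(-155354737, 349702142)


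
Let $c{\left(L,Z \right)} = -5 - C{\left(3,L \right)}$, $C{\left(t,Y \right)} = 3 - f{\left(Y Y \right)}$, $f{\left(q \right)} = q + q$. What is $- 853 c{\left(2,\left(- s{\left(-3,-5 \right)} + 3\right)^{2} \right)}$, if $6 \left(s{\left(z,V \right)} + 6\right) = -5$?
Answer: $0$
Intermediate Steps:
$s{\left(z,V \right)} = - \frac{41}{6}$ ($s{\left(z,V \right)} = -6 + \frac{1}{6} \left(-5\right) = -6 - \frac{5}{6} = - \frac{41}{6}$)
$f{\left(q \right)} = 2 q$
$C{\left(t,Y \right)} = 3 - 2 Y^{2}$ ($C{\left(t,Y \right)} = 3 - 2 Y Y = 3 - 2 Y^{2}$)
$c{\left(L,Z \right)} = -8 + 2 L^{2}$ ($c{\left(L,Z \right)} = -5 - \left(3 - 2 L^{2}\right) = -5 + \left(-3 + 2 L^{2}\right) = -8 + 2 L^{2}$)
$- 853 c{\left(2,\left(- s{\left(-3,-5 \right)} + 3\right)^{2} \right)} = - 853 \left(-8 + 2 \cdot 2^{2}\right) = - 853 \left(-8 + 2 \cdot 4\right) = - 853 \left(-8 + 8\right) = \left(-853\right) 0 = 0$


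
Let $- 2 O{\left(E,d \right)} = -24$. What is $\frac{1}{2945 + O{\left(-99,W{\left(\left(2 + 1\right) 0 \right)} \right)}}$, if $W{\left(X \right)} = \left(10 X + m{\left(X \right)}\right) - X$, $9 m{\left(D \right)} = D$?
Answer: $\frac{1}{2957} \approx 0.00033818$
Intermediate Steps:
$m{\left(D \right)} = \frac{D}{9}$
$W{\left(X \right)} = \frac{82 X}{9}$ ($W{\left(X \right)} = \left(10 X + \frac{X}{9}\right) - X = \frac{91 X}{9} - X = \frac{82 X}{9}$)
$O{\left(E,d \right)} = 12$ ($O{\left(E,d \right)} = \left(- \frac{1}{2}\right) \left(-24\right) = 12$)
$\frac{1}{2945 + O{\left(-99,W{\left(\left(2 + 1\right) 0 \right)} \right)}} = \frac{1}{2945 + 12} = \frac{1}{2957}$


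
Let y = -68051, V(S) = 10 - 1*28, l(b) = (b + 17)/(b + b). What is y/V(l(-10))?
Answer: 68051/18 ≈ 3780.6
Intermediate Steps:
l(b) = (17 + b)/(2*b) (l(b) = (17 + b)/((2*b)) = (17 + b)*(1/(2*b)) = (17 + b)/(2*b))
V(S) = -18 (V(S) = 10 - 28 = -18)
y/V(l(-10)) = -68051/(-18) = -68051*(-1/18) = 68051/18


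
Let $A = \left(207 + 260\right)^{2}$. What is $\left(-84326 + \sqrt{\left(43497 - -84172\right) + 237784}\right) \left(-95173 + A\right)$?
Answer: $-10365014616 + 122916 \sqrt{365453} \approx -1.0291 \cdot 10^{10}$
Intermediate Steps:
$A = 218089$ ($A = 467^{2} = 218089$)
$\left(-84326 + \sqrt{\left(43497 - -84172\right) + 237784}\right) \left(-95173 + A\right) = \left(-84326 + \sqrt{\left(43497 - -84172\right) + 237784}\right) \left(-95173 + 218089\right) = \left(-84326 + \sqrt{\left(43497 + 84172\right) + 237784}\right) 122916 = \left(-84326 + \sqrt{127669 + 237784}\right) 122916 = \left(-84326 + \sqrt{365453}\right) 122916 = -10365014616 + 122916 \sqrt{365453}$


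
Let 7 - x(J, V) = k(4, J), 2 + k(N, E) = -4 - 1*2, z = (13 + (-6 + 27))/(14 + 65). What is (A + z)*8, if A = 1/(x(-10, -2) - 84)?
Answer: 18136/5451 ≈ 3.3271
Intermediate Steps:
z = 34/79 (z = (13 + 21)/79 = 34*(1/79) = 34/79 ≈ 0.43038)
k(N, E) = -8 (k(N, E) = -2 + (-4 - 1*2) = -2 + (-4 - 2) = -2 - 6 = -8)
x(J, V) = 15 (x(J, V) = 7 - 1*(-8) = 7 + 8 = 15)
A = -1/69 (A = 1/(15 - 84) = 1/(-69) = -1/69 ≈ -0.014493)
(A + z)*8 = (-1/69 + 34/79)*8 = (2267/5451)*8 = 18136/5451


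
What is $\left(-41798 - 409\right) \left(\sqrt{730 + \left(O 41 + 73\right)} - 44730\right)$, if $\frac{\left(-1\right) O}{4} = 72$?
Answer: $1887919110 - 42207 i \sqrt{11005} \approx 1.8879 \cdot 10^{9} - 4.4277 \cdot 10^{6} i$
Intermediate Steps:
$O = -288$ ($O = \left(-4\right) 72 = -288$)
$\left(-41798 - 409\right) \left(\sqrt{730 + \left(O 41 + 73\right)} - 44730\right) = \left(-41798 - 409\right) \left(\sqrt{730 + \left(\left(-288\right) 41 + 73\right)} - 44730\right) = - 42207 \left(\sqrt{730 + \left(-11808 + 73\right)} - 44730\right) = - 42207 \left(\sqrt{730 - 11735} - 44730\right) = - 42207 \left(\sqrt{-11005} - 44730\right) = - 42207 \left(i \sqrt{11005} - 44730\right) = - 42207 \left(-44730 + i \sqrt{11005}\right) = 1887919110 - 42207 i \sqrt{11005}$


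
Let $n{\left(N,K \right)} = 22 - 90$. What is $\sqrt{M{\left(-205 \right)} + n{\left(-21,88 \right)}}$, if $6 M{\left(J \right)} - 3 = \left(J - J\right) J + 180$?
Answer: $\frac{5 i \sqrt{6}}{2} \approx 6.1237 i$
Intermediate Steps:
$M{\left(J \right)} = \frac{61}{2}$ ($M{\left(J \right)} = \frac{1}{2} + \frac{\left(J - J\right) J + 180}{6} = \frac{1}{2} + \frac{0 J + 180}{6} = \frac{1}{2} + \frac{0 + 180}{6} = \frac{1}{2} + \frac{1}{6} \cdot 180 = \frac{1}{2} + 30 = \frac{61}{2}$)
$n{\left(N,K \right)} = -68$ ($n{\left(N,K \right)} = 22 - 90 = -68$)
$\sqrt{M{\left(-205 \right)} + n{\left(-21,88 \right)}} = \sqrt{\frac{61}{2} - 68} = \sqrt{- \frac{75}{2}} = \frac{5 i \sqrt{6}}{2}$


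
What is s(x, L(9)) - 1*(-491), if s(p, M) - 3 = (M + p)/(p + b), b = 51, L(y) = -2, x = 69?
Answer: 59347/120 ≈ 494.56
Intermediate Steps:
s(p, M) = 3 + (M + p)/(51 + p) (s(p, M) = 3 + (M + p)/(p + 51) = 3 + (M + p)/(51 + p))
s(x, L(9)) - 1*(-491) = (153 - 2 + 4*69)/(51 + 69) - 1*(-491) = (153 - 2 + 276)/120 + 491 = (1/120)*427 + 491 = 427/120 + 491 = 59347/120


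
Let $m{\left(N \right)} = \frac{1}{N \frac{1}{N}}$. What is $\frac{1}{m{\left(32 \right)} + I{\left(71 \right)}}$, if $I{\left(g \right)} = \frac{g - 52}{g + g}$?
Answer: $\frac{142}{161} \approx 0.88199$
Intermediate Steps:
$I{\left(g \right)} = \frac{-52 + g}{2 g}$
$m{\left(N \right)} = 1$ ($m{\left(N \right)} = 1^{-1} = 1$)
$\frac{1}{m{\left(32 \right)} + I{\left(71 \right)}} = \frac{1}{1 + \frac{-52 + 71}{2 \cdot 71}} = \frac{1}{1 + \frac{1}{2} \cdot \frac{1}{71} \cdot 19} = \frac{1}{1 + \frac{19}{142}} = \frac{1}{\frac{161}{142}} = \frac{142}{161}$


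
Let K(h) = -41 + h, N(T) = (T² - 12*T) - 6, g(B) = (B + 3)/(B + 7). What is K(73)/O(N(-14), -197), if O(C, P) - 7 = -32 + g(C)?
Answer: -2920/2191 ≈ -1.3327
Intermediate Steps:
g(B) = (3 + B)/(7 + B)
N(T) = -6 + T² - 12*T
O(C, P) = -25 + (3 + C)/(7 + C) (O(C, P) = 7 + (-32 + (3 + C)/(7 + C)) = -25 + (3 + C)/(7 + C))
K(73)/O(N(-14), -197) = (-41 + 73)/((4*(-43 - 6*(-6 + (-14)² - 12*(-14)))/(7 + (-6 + (-14)² - 12*(-14))))) = 32/((4*(-43 - 6*(-6 + 196 + 168))/(7 + (-6 + 196 + 168)))) = 32/((4*(-43 - 6*358)/(7 + 358))) = 32/((4*(-43 - 2148)/365)) = 32/((4*(1/365)*(-2191))) = 32/(-8764/365) = 32*(-365/8764) = -2920/2191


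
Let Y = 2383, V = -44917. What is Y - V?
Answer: 47300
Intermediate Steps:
Y - V = 2383 - 1*(-44917) = 2383 + 44917 = 47300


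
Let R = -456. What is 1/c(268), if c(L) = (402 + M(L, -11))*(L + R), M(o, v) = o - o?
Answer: -1/75576 ≈ -1.3232e-5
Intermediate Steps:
M(o, v) = 0
c(L) = -183312 + 402*L (c(L) = (402 + 0)*(L - 456) = 402*(-456 + L) = -183312 + 402*L)
1/c(268) = 1/(-183312 + 402*268) = 1/(-183312 + 107736) = 1/(-75576) = -1/75576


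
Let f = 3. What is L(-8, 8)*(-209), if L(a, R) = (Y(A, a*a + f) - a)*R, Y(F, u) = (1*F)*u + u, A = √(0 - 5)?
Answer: -125400 - 112024*I*√5 ≈ -1.254e+5 - 2.5049e+5*I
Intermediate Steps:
A = I*√5 (A = √(-5) = I*√5 ≈ 2.2361*I)
Y(F, u) = u + F*u (Y(F, u) = F*u + u = u + F*u)
L(a, R) = R*(-a + (1 + I*√5)*(3 + a²)) (L(a, R) = ((a*a + 3)*(1 + I*√5) - a)*R = ((a² + 3)*(1 + I*√5) - a)*R = ((3 + a²)*(1 + I*√5) - a)*R = ((1 + I*√5)*(3 + a²) - a)*R = (-a + (1 + I*√5)*(3 + a²))*R = R*(-a + (1 + I*√5)*(3 + a²)))
L(-8, 8)*(-209) = -1*8*(-8 - (1 + I*√5)*(3 + (-8)²))*(-209) = -1*8*(-8 - (1 + I*√5)*(3 + 64))*(-209) = -1*8*(-8 - 1*(1 + I*√5)*67)*(-209) = -1*8*(-8 + (-67 - 67*I*√5))*(-209) = -1*8*(-75 - 67*I*√5)*(-209) = (600 + 536*I*√5)*(-209) = -125400 - 112024*I*√5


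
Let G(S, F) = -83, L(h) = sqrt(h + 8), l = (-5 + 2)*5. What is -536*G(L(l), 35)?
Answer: 44488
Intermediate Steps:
l = -15 (l = -3*5 = -15)
L(h) = sqrt(8 + h)
-536*G(L(l), 35) = -536*(-83) = 44488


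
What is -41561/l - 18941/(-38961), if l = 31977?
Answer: -8663092/10648341 ≈ -0.81356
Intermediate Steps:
-41561/l - 18941/(-38961) = -41561/31977 - 18941/(-38961) = -41561*1/31977 - 18941*(-1/38961) = -41561/31977 + 1457/2997 = -8663092/10648341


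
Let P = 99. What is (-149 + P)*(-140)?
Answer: 7000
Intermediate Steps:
(-149 + P)*(-140) = (-149 + 99)*(-140) = -50*(-140) = 7000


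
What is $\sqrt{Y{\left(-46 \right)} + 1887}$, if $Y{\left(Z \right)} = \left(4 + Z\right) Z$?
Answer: $\sqrt{3819} \approx 61.798$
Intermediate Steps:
$Y{\left(Z \right)} = Z \left(4 + Z\right)$
$\sqrt{Y{\left(-46 \right)} + 1887} = \sqrt{- 46 \left(4 - 46\right) + 1887} = \sqrt{\left(-46\right) \left(-42\right) + 1887} = \sqrt{1932 + 1887} = \sqrt{3819}$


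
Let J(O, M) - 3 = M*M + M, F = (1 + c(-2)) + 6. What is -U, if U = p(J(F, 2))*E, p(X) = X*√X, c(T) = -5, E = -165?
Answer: 4455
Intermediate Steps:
F = 2 (F = (1 - 5) + 6 = -4 + 6 = 2)
J(O, M) = 3 + M + M² (J(O, M) = 3 + (M*M + M) = 3 + (M² + M) = 3 + (M + M²) = 3 + M + M²)
p(X) = X^(3/2)
U = -4455 (U = (3 + 2 + 2²)^(3/2)*(-165) = (3 + 2 + 4)^(3/2)*(-165) = 9^(3/2)*(-165) = 27*(-165) = -4455)
-U = -1*(-4455) = 4455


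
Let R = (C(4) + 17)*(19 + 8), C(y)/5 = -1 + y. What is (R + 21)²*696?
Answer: 545124600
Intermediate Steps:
C(y) = -5 + 5*y (C(y) = 5*(-1 + y) = -5 + 5*y)
R = 864 (R = ((-5 + 5*4) + 17)*(19 + 8) = ((-5 + 20) + 17)*27 = (15 + 17)*27 = 32*27 = 864)
(R + 21)²*696 = (864 + 21)²*696 = 885²*696 = 783225*696 = 545124600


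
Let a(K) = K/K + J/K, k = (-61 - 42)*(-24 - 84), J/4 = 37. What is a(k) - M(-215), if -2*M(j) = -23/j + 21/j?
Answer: 608651/597915 ≈ 1.0180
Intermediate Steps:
J = 148 (J = 4*37 = 148)
M(j) = 1/j (M(j) = -(-23/j + 21/j)/2 = -(-1)/j = 1/j)
k = 11124 (k = -103*(-108) = 11124)
a(K) = 1 + 148/K (a(K) = K/K + 148/K = 1 + 148/K)
a(k) - M(-215) = (148 + 11124)/11124 - 1/(-215) = (1/11124)*11272 - 1*(-1/215) = 2818/2781 + 1/215 = 608651/597915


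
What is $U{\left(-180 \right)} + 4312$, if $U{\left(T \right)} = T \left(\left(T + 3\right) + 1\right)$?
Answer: $35992$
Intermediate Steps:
$U{\left(T \right)} = T \left(4 + T\right)$ ($U{\left(T \right)} = T \left(\left(3 + T\right) + 1\right) = T \left(4 + T\right)$)
$U{\left(-180 \right)} + 4312 = - 180 \left(4 - 180\right) + 4312 = \left(-180\right) \left(-176\right) + 4312 = 31680 + 4312 = 35992$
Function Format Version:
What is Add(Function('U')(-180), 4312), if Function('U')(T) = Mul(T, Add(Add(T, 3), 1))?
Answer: 35992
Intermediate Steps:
Function('U')(T) = Mul(T, Add(4, T)) (Function('U')(T) = Mul(T, Add(Add(3, T), 1)) = Mul(T, Add(4, T)))
Add(Function('U')(-180), 4312) = Add(Mul(-180, Add(4, -180)), 4312) = Add(Mul(-180, -176), 4312) = Add(31680, 4312) = 35992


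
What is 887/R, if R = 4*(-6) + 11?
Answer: -887/13 ≈ -68.231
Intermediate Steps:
R = -13 (R = -24 + 11 = -13)
887/R = 887/(-13) = 887*(-1/13) = -887/13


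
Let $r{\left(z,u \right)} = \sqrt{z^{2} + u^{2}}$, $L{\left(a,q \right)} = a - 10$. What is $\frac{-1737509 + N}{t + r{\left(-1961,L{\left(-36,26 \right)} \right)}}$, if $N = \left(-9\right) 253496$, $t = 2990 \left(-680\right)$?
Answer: $\frac{8171375903600}{4133898392363} + \frac{4018973 \sqrt{3847637}}{4133898392363} \approx 1.9786$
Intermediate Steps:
$t = -2033200$
$L{\left(a,q \right)} = -10 + a$ ($L{\left(a,q \right)} = a - 10 = -10 + a$)
$N = -2281464$
$r{\left(z,u \right)} = \sqrt{u^{2} + z^{2}}$
$\frac{-1737509 + N}{t + r{\left(-1961,L{\left(-36,26 \right)} \right)}} = \frac{-1737509 - 2281464}{-2033200 + \sqrt{\left(-10 - 36\right)^{2} + \left(-1961\right)^{2}}} = - \frac{4018973}{-2033200 + \sqrt{\left(-46\right)^{2} + 3845521}} = - \frac{4018973}{-2033200 + \sqrt{2116 + 3845521}} = - \frac{4018973}{-2033200 + \sqrt{3847637}}$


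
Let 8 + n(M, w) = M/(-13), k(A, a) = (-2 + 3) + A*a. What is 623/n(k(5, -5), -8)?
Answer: -8099/80 ≈ -101.24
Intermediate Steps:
k(A, a) = 1 + A*a
n(M, w) = -8 - M/13 (n(M, w) = -8 + M/(-13) = -8 + M*(-1/13) = -8 - M/13)
623/n(k(5, -5), -8) = 623/(-8 - (1 + 5*(-5))/13) = 623/(-8 - (1 - 25)/13) = 623/(-8 - 1/13*(-24)) = 623/(-8 + 24/13) = 623/(-80/13) = 623*(-13/80) = -8099/80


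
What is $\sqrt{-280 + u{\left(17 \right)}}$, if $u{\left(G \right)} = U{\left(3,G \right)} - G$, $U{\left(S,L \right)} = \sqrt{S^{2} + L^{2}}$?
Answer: $\sqrt{-297 + \sqrt{298}} \approx 16.725 i$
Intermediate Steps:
$U{\left(S,L \right)} = \sqrt{L^{2} + S^{2}}$
$u{\left(G \right)} = \sqrt{9 + G^{2}} - G$ ($u{\left(G \right)} = \sqrt{G^{2} + 3^{2}} - G = \sqrt{G^{2} + 9} - G = \sqrt{9 + G^{2}} - G$)
$\sqrt{-280 + u{\left(17 \right)}} = \sqrt{-280 + \left(\sqrt{9 + 17^{2}} - 17\right)} = \sqrt{-280 - \left(17 - \sqrt{9 + 289}\right)} = \sqrt{-280 - \left(17 - \sqrt{298}\right)} = \sqrt{-297 + \sqrt{298}}$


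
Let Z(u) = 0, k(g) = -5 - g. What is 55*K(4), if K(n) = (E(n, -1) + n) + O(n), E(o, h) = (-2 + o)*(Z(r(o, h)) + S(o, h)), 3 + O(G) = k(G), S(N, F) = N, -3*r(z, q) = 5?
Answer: 0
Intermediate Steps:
r(z, q) = -5/3 (r(z, q) = -⅓*5 = -5/3)
O(G) = -8 - G (O(G) = -3 + (-5 - G) = -8 - G)
E(o, h) = o*(-2 + o) (E(o, h) = (-2 + o)*(0 + o) = (-2 + o)*o = o*(-2 + o))
K(n) = -8 + n*(-2 + n) (K(n) = (n*(-2 + n) + n) + (-8 - n) = (n + n*(-2 + n)) + (-8 - n) = -8 + n*(-2 + n))
55*K(4) = 55*(-8 + 4² - 2*4) = 55*(-8 + 16 - 8) = 55*0 = 0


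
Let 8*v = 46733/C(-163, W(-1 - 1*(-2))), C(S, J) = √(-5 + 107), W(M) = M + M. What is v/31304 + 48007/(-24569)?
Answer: -48007/24569 + 2749*√102/1502592 ≈ -1.9355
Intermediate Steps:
W(M) = 2*M
C(S, J) = √102
v = 2749*√102/48 (v = (46733/(√102))/8 = (46733*(√102/102))/8 = (2749*√102/6)/8 = 2749*√102/48 ≈ 578.41)
v/31304 + 48007/(-24569) = (2749*√102/48)/31304 + 48007/(-24569) = (2749*√102/48)*(1/31304) + 48007*(-1/24569) = 2749*√102/1502592 - 48007/24569 = -48007/24569 + 2749*√102/1502592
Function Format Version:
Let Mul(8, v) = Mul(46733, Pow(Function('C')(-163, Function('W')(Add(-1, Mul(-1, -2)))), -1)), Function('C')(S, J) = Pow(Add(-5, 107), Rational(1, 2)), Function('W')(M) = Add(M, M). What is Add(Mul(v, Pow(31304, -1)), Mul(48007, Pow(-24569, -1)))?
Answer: Add(Rational(-48007, 24569), Mul(Rational(2749, 1502592), Pow(102, Rational(1, 2)))) ≈ -1.9355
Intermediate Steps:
Function('W')(M) = Mul(2, M)
Function('C')(S, J) = Pow(102, Rational(1, 2))
v = Mul(Rational(2749, 48), Pow(102, Rational(1, 2))) (v = Mul(Rational(1, 8), Mul(46733, Pow(Pow(102, Rational(1, 2)), -1))) = Mul(Rational(1, 8), Mul(46733, Mul(Rational(1, 102), Pow(102, Rational(1, 2))))) = Mul(Rational(1, 8), Mul(Rational(2749, 6), Pow(102, Rational(1, 2)))) = Mul(Rational(2749, 48), Pow(102, Rational(1, 2))) ≈ 578.41)
Add(Mul(v, Pow(31304, -1)), Mul(48007, Pow(-24569, -1))) = Add(Mul(Mul(Rational(2749, 48), Pow(102, Rational(1, 2))), Pow(31304, -1)), Mul(48007, Pow(-24569, -1))) = Add(Mul(Mul(Rational(2749, 48), Pow(102, Rational(1, 2))), Rational(1, 31304)), Mul(48007, Rational(-1, 24569))) = Add(Mul(Rational(2749, 1502592), Pow(102, Rational(1, 2))), Rational(-48007, 24569)) = Add(Rational(-48007, 24569), Mul(Rational(2749, 1502592), Pow(102, Rational(1, 2))))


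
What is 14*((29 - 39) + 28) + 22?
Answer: 274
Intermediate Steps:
14*((29 - 39) + 28) + 22 = 14*(-10 + 28) + 22 = 14*18 + 22 = 252 + 22 = 274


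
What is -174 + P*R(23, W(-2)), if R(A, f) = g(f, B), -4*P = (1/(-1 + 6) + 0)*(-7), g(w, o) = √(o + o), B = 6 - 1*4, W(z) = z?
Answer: -1733/10 ≈ -173.30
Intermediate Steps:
B = 2 (B = 6 - 4 = 2)
g(w, o) = √2*√o (g(w, o) = √(2*o) = √2*√o)
P = 7/20 (P = -(1/(-1 + 6) + 0)*(-7)/4 = -(1/5 + 0)*(-7)/4 = -(⅕ + 0)*(-7)/4 = -(-7)/20 = -¼*(-7/5) = 7/20 ≈ 0.35000)
R(A, f) = 2 (R(A, f) = √2*√2 = 2)
-174 + P*R(23, W(-2)) = -174 + (7/20)*2 = -174 + 7/10 = -1733/10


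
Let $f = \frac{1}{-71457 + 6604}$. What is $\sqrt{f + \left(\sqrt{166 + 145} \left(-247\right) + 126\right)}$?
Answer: $\frac{\sqrt{529944797881 - 1038860167423 \sqrt{311}}}{64853} \approx 65.038 i$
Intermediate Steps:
$f = - \frac{1}{64853}$ ($f = \frac{1}{-64853} = - \frac{1}{64853} \approx -1.542 \cdot 10^{-5}$)
$\sqrt{f + \left(\sqrt{166 + 145} \left(-247\right) + 126\right)} = \sqrt{- \frac{1}{64853} + \left(\sqrt{166 + 145} \left(-247\right) + 126\right)} = \sqrt{- \frac{1}{64853} + \left(\sqrt{311} \left(-247\right) + 126\right)} = \sqrt{- \frac{1}{64853} + \left(- 247 \sqrt{311} + 126\right)} = \sqrt{- \frac{1}{64853} + \left(126 - 247 \sqrt{311}\right)} = \sqrt{\frac{8171477}{64853} - 247 \sqrt{311}}$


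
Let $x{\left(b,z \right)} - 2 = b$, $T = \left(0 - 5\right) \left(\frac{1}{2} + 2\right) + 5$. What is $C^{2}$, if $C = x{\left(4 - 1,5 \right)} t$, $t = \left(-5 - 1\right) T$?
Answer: $50625$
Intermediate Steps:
$T = - \frac{15}{2}$ ($T = - 5 \left(\frac{1}{2} + 2\right) + 5 = \left(-5\right) \frac{5}{2} + 5 = - \frac{25}{2} + 5 = - \frac{15}{2} \approx -7.5$)
$x{\left(b,z \right)} = 2 + b$
$t = 45$ ($t = \left(-5 - 1\right) \left(- \frac{15}{2}\right) = \left(-6\right) \left(- \frac{15}{2}\right) = 45$)
$C = 225$ ($C = \left(2 + \left(4 - 1\right)\right) 45 = \left(2 + 3\right) 45 = 5 \cdot 45 = 225$)
$C^{2} = 225^{2} = 50625$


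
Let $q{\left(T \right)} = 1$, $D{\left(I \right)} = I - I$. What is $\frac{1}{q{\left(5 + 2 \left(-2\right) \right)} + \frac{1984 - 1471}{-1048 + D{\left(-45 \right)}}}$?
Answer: $\frac{1048}{535} \approx 1.9589$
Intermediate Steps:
$D{\left(I \right)} = 0$
$\frac{1}{q{\left(5 + 2 \left(-2\right) \right)} + \frac{1984 - 1471}{-1048 + D{\left(-45 \right)}}} = \frac{1}{1 + \frac{1984 - 1471}{-1048 + 0}} = \frac{1}{1 + \frac{513}{-1048}} = \frac{1}{1 + 513 \left(- \frac{1}{1048}\right)} = \frac{1}{1 - \frac{513}{1048}} = \frac{1}{\frac{535}{1048}} = \frac{1048}{535}$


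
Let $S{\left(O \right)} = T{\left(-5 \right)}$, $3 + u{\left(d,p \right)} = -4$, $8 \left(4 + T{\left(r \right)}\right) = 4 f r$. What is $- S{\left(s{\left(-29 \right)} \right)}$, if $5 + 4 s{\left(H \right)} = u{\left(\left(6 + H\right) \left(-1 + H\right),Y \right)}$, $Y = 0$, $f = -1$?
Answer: $\frac{3}{2} \approx 1.5$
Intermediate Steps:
$T{\left(r \right)} = -4 - \frac{r}{2}$ ($T{\left(r \right)} = -4 + \frac{4 \left(-1\right) r}{8} = -4 + \frac{\left(-4\right) r}{8} = -4 - \frac{r}{2}$)
$u{\left(d,p \right)} = -7$ ($u{\left(d,p \right)} = -3 - 4 = -7$)
$s{\left(H \right)} = -3$ ($s{\left(H \right)} = - \frac{5}{4} + \frac{1}{4} \left(-7\right) = - \frac{5}{4} - \frac{7}{4} = -3$)
$S{\left(O \right)} = - \frac{3}{2}$ ($S{\left(O \right)} = -4 - - \frac{5}{2} = -4 + \frac{5}{2} = - \frac{3}{2}$)
$- S{\left(s{\left(-29 \right)} \right)} = \left(-1\right) \left(- \frac{3}{2}\right) = \frac{3}{2}$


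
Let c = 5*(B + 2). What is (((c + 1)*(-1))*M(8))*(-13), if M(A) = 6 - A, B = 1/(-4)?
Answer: -507/2 ≈ -253.50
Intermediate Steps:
B = -¼ (B = 1*(-¼) = -¼ ≈ -0.25000)
c = 35/4 (c = 5*(-¼ + 2) = 5*(7/4) = 35/4 ≈ 8.7500)
(((c + 1)*(-1))*M(8))*(-13) = (((35/4 + 1)*(-1))*(6 - 1*8))*(-13) = (((39/4)*(-1))*(6 - 8))*(-13) = -39/4*(-2)*(-13) = (39/2)*(-13) = -507/2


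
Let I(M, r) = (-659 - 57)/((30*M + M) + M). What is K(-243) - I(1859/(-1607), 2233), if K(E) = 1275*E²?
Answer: 1119675040547/14872 ≈ 7.5287e+7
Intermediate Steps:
I(M, r) = -179/(8*M) (I(M, r) = -716/(31*M + M) = -716*1/(32*M) = -179/(8*M))
K(-243) - I(1859/(-1607), 2233) = 1275*(-243)² - (-179)/(8*(1859/(-1607))) = 1275*59049 - (-179)/(8*(1859*(-1/1607))) = 75287475 - (-179)/(8*(-1859/1607)) = 75287475 - (-179)*(-1607)/(8*1859) = 75287475 - 1*287653/14872 = 75287475 - 287653/14872 = 1119675040547/14872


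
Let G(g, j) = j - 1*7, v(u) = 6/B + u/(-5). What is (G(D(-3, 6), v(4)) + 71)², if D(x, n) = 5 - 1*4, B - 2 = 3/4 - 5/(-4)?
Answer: 418609/100 ≈ 4186.1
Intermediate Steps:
B = 4 (B = 2 + (3/4 - 5/(-4)) = 2 + (3*(¼) - 5*(-¼)) = 2 + (¾ + 5/4) = 2 + 2 = 4)
D(x, n) = 1 (D(x, n) = 5 - 4 = 1)
v(u) = 3/2 - u/5 (v(u) = 6/4 + u/(-5) = 6*(¼) + u*(-⅕) = 3/2 - u/5)
G(g, j) = -7 + j (G(g, j) = j - 7 = -7 + j)
(G(D(-3, 6), v(4)) + 71)² = ((-7 + (3/2 - ⅕*4)) + 71)² = ((-7 + (3/2 - ⅘)) + 71)² = ((-7 + 7/10) + 71)² = (-63/10 + 71)² = (647/10)² = 418609/100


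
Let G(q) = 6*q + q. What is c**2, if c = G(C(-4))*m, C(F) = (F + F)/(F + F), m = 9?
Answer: 3969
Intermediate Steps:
C(F) = 1 (C(F) = (2*F)/((2*F)) = (2*F)*(1/(2*F)) = 1)
G(q) = 7*q
c = 63 (c = (7*1)*9 = 7*9 = 63)
c**2 = 63**2 = 3969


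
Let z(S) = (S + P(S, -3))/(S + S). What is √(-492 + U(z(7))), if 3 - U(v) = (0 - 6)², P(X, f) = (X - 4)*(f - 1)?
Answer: 5*I*√21 ≈ 22.913*I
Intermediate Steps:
P(X, f) = (-1 + f)*(-4 + X) (P(X, f) = (-4 + X)*(-1 + f) = (-1 + f)*(-4 + X))
z(S) = (16 - 3*S)/(2*S) (z(S) = (S + (4 - S - 4*(-3) + S*(-3)))/(S + S) = (S + (4 - S + 12 - 3*S))/((2*S)) = (S + (16 - 4*S))*(1/(2*S)) = (16 - 3*S)*(1/(2*S)) = (16 - 3*S)/(2*S))
U(v) = -33 (U(v) = 3 - (0 - 6)² = 3 - 1*(-6)² = 3 - 1*36 = 3 - 36 = -33)
√(-492 + U(z(7))) = √(-492 - 33) = √(-525) = 5*I*√21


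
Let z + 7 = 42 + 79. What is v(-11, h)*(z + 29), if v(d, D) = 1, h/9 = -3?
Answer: 143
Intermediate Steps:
h = -27 (h = 9*(-3) = -27)
z = 114 (z = -7 + (42 + 79) = -7 + 121 = 114)
v(-11, h)*(z + 29) = 1*(114 + 29) = 1*143 = 143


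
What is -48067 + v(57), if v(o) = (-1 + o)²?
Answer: -44931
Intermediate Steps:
-48067 + v(57) = -48067 + (-1 + 57)² = -48067 + 56² = -48067 + 3136 = -44931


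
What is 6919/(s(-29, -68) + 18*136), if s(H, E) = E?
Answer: 407/140 ≈ 2.9071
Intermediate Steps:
6919/(s(-29, -68) + 18*136) = 6919/(-68 + 18*136) = 6919/(-68 + 2448) = 6919/2380 = 6919*(1/2380) = 407/140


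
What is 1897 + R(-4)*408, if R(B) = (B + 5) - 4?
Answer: 673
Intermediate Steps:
R(B) = 1 + B (R(B) = (5 + B) - 4 = 1 + B)
1897 + R(-4)*408 = 1897 + (1 - 4)*408 = 1897 - 3*408 = 1897 - 1224 = 673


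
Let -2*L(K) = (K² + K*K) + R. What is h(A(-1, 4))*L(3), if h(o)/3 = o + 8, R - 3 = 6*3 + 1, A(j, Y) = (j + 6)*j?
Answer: -180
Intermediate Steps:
A(j, Y) = j*(6 + j) (A(j, Y) = (6 + j)*j = j*(6 + j))
R = 22 (R = 3 + (6*3 + 1) = 3 + (18 + 1) = 3 + 19 = 22)
L(K) = -11 - K² (L(K) = -((K² + K*K) + 22)/2 = -((K² + K²) + 22)/2 = -(2*K² + 22)/2 = -(22 + 2*K²)/2 = -11 - K²)
h(o) = 24 + 3*o (h(o) = 3*(o + 8) = 3*(8 + o) = 24 + 3*o)
h(A(-1, 4))*L(3) = (24 + 3*(-(6 - 1)))*(-11 - 1*3²) = (24 + 3*(-1*5))*(-11 - 1*9) = (24 + 3*(-5))*(-11 - 9) = (24 - 15)*(-20) = 9*(-20) = -180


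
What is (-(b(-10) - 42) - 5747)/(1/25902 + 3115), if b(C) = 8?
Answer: -147978126/80684731 ≈ -1.8340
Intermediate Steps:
(-(b(-10) - 42) - 5747)/(1/25902 + 3115) = (-(8 - 42) - 5747)/(1/25902 + 3115) = (-1*(-34) - 5747)/(1/25902 + 3115) = (34 - 5747)/(80684731/25902) = -5713*25902/80684731 = -147978126/80684731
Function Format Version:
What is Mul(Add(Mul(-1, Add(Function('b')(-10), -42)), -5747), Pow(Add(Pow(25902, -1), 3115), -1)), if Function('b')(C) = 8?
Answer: Rational(-147978126, 80684731) ≈ -1.8340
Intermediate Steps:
Mul(Add(Mul(-1, Add(Function('b')(-10), -42)), -5747), Pow(Add(Pow(25902, -1), 3115), -1)) = Mul(Add(Mul(-1, Add(8, -42)), -5747), Pow(Add(Pow(25902, -1), 3115), -1)) = Mul(Add(Mul(-1, -34), -5747), Pow(Add(Rational(1, 25902), 3115), -1)) = Mul(Add(34, -5747), Pow(Rational(80684731, 25902), -1)) = Mul(-5713, Rational(25902, 80684731)) = Rational(-147978126, 80684731)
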